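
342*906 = 309852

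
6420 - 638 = 5782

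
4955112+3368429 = 8323541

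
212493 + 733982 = 946475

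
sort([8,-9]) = [-9,8]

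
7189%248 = 245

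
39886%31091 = 8795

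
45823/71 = 645 + 28/71 ≈ 645.39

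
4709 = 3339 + 1370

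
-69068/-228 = 17267/57 ≈ 302.93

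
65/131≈0.496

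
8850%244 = 66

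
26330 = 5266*5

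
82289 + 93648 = 175937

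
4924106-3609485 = 1314621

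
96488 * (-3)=-289464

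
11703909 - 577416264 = -565712355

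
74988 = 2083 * 36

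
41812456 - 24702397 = 17110059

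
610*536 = 326960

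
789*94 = 74166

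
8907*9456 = 84224592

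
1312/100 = 328/25 = 13.12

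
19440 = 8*2430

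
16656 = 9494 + 7162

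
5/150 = 1/30 ≈ 0.0333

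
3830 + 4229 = 8059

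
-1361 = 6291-7652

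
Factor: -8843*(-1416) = 2^3*3^1*37^1*59^1*239^1 = 12521688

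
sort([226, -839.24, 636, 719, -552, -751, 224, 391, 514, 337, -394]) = [-839.24, -751, -552, -394, 224, 226, 337, 391, 514, 636, 719]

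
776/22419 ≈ 0.0346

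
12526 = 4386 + 8140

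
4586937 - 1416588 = 3170349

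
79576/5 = 15915 + 1/5 = 15915.20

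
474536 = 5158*92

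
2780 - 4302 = -1522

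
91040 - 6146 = 84894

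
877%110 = 107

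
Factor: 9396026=2^1*4698013^1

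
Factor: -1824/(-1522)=2^4*3^1*19^1*761^(-1)=912/761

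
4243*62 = 263066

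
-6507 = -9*723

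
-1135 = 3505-4640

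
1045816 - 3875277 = -2829461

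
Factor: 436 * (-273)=-1 * 2^2 * 3^1 * 7^1 * 13^1 * 109^1=-119028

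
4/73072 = 1/18268 ≈ 0.0000547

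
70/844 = 35/422 ≈ 0.0829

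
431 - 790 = -359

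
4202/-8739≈-0.481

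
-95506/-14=47753/7 ≈ 6821.86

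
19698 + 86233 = 105931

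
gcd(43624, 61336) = 328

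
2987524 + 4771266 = 7758790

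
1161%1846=1161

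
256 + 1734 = 1990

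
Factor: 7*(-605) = -1*5^1*7^1*11^2 = -4235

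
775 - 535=240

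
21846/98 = 10923/49 ≈ 222.92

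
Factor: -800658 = -1 * 2^1 * 3^3 * 14827^1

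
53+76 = 129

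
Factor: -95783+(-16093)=-1*2^2*3^1*9323^1=-111876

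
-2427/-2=1213 + 1/2=1213.50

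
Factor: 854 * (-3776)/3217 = -1 * 2^7 * 7^1 * 59^1 * 61^1 * 3217^(-1) = -3224704/3217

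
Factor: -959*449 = -1*7^1*137^1*449^1 = -430591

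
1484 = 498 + 986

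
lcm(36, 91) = 3276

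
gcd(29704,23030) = 94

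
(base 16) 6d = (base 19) 5e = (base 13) 85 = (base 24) 4d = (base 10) 109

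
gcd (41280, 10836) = 516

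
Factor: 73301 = 23^1 * 3187^1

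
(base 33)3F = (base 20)5E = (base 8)162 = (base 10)114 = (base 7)222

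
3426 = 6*571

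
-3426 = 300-3726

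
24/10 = 2 + 2/5 = 2.40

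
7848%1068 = 372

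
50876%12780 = 12536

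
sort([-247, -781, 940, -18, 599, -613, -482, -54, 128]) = [-781, -613, -482, -247, -54, -18, 128, 599, 940]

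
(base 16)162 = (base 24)ei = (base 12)256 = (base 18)11c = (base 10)354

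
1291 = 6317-5026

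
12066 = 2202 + 9864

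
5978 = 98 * 61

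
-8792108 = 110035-8902143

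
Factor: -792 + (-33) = -1 * 3^1 * 5^2 * 11^1 = -825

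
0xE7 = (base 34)6R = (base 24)9F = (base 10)231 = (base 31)7E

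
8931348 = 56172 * 159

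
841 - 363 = 478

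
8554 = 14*611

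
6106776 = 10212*598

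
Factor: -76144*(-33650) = 2^5*5^2*673^1*4759^1 = 2562245600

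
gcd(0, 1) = 1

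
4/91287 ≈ 0.0000438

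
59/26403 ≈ 0.00223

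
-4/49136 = -1/12284 ≈ -0.0000814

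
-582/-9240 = 97/1540 ≈ 0.0630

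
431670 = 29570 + 402100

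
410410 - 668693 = -258283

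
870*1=870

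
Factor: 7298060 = 2^2*5^1*7^2*11^1*677^1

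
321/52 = 6 + 9/52 ≈ 6.17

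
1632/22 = 74 + 2/11 ≈ 74.18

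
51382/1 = 51382 = 51382.00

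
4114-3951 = 163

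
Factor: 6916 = 2^2 * 7^1 * 13^1 * 19^1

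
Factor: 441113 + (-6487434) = -1*1117^1*5413^1 = -6046321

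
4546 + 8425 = 12971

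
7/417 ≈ 0.0168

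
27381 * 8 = 219048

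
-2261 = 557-2818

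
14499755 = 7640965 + 6858790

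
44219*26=1149694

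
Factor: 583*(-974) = -1*2^1*11^1*53^1*487^1 = -567842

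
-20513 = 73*(-281)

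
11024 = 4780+6244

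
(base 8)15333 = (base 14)2711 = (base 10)6875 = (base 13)318b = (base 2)1101011011011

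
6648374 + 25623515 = 32271889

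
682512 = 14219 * 48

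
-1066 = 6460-7526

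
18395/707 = 26 + 13/707 ≈ 26.02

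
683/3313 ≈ 0.206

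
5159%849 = 65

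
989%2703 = 989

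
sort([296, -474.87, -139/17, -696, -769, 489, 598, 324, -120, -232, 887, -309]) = [-769, -696, -474.87, -309, -232, -120, -139/17, 296, 324, 489, 598, 887]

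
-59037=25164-84201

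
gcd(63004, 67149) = 829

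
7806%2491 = 333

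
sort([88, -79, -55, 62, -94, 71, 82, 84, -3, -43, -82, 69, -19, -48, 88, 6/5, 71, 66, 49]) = [-94, -82, -79, -55, -48, -43, -19, -3, 6/5, 49, 62, 66, 69, 71, 71, 82, 84, 88, 88]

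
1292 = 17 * 76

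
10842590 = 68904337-58061747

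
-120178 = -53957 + -66221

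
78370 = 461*170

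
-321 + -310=-631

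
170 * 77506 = 13176020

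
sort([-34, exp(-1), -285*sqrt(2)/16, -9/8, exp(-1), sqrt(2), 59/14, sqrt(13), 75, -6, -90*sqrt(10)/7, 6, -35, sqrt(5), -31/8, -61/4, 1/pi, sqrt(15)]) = [-90*sqrt(10)/7, -35, -34, -285*sqrt(2)/16, -61/4, -6, -31/8, -9/8, 1/pi, exp(-1), exp(-1), sqrt(2), sqrt(5), sqrt(13), sqrt(15), 59/14, 6, 75]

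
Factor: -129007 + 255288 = 37^1 * 3413^1 = 126281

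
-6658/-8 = 832 + 1/4 = 832.25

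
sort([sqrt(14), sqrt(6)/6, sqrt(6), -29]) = [-29, sqrt(6)/6, sqrt(6), sqrt(14)]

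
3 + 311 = 314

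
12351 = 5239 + 7112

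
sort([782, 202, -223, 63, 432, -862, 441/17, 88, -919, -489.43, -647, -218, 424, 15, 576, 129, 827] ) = [-919, -862, -647, -489.43, -223, -218, 15, 441/17, 63, 88, 129, 202, 424, 432, 576, 782, 827] 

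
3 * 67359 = 202077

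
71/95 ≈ 0.747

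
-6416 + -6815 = -13231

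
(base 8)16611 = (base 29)8sl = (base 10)7561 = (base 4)1312021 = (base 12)4461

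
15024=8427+6597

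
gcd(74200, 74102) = 14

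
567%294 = 273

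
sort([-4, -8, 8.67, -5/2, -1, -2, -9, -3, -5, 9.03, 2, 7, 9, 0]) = [-9, -8, -5, -4, -3, -5/2, -2, -1, 0, 2, 7, 8.67, 9, 9.03]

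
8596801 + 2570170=11166971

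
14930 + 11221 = 26151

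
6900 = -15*(-460)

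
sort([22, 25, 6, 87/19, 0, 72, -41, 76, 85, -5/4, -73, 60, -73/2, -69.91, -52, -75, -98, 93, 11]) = [-98, -75, -73, -69.91, -52, -41, -73/2, -5/4, 0, 87/19, 6, 11, 22, 25, 60, 72, 76, 85, 93]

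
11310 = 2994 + 8316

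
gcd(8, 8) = 8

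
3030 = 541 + 2489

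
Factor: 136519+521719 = 2^1 * 7^1 * 47017^1 = 658238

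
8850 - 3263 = 5587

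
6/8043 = 2/2681 ≈ 0.000746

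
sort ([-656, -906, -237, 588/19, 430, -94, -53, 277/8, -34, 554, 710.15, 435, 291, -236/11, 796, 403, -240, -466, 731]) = [-906, -656, -466, -240, -237, -94, -53, -34, -236/11, 588/19, 277/8, 291, 403, 430, 435, 554, 710.15, 731, 796]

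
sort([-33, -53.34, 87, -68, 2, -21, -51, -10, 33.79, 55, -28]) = [-68, -53.34, -51, -33, -28, -21, -10, 2, 33.79, 55, 87]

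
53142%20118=12906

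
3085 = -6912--9997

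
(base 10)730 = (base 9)1001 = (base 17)28g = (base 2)1011011010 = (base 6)3214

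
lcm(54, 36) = 108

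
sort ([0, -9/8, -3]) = [-3, -9/8, 0]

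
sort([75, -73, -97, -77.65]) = [-97, -77.65, -73, 75]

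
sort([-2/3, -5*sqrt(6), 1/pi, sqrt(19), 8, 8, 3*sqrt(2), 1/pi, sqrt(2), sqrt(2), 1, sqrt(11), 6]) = [-5*sqrt(6), -2/3, 1/pi, 1/pi, 1, sqrt(2), sqrt(2), sqrt(11), 3*sqrt(2), sqrt(19), 6, 8, 8]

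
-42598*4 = -170392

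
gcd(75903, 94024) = 1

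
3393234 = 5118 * 663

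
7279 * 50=363950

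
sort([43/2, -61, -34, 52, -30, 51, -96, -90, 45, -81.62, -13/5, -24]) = [-96, -90, -81.62, -61, -34, -30, -24, -13/5, 43/2, 45, 51, 52]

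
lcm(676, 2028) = 2028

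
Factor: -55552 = -1*2^8*7^1*31^1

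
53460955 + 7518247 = 60979202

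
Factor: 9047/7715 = 5^(-1) * 83^1 * 109^1 * 1543^(-1)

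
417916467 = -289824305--707740772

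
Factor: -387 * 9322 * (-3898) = 2^2 * 3^2 * 43^1 * 59^1 * 79^1 * 1949^1 = 14062479372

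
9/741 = 3/247 ≈ 0.0121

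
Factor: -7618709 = -1*7^1*1088387^1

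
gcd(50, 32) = 2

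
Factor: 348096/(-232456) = -1*2^3*3^1*37^1*593^(-1) = -888/593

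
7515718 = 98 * 76691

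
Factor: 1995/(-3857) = -1 * 3^1 * 5^1 * 29^(-1) = -15/29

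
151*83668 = 12633868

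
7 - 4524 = -4517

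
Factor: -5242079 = -1*5242079^1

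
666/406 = 333/203 ≈ 1.64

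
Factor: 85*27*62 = 2^1*3^3*5^1*17^1*31^1 = 142290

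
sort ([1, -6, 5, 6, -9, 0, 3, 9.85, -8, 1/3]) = [-9, -8, -6, 0, 1/3, 1, 3, 5, 6, 9.85]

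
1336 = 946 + 390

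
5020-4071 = 949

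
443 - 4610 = -4167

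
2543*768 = 1953024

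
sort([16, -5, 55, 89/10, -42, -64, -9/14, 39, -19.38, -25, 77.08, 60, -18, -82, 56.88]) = [-82, -64, -42, -25, -19.38, -18, -5, -9/14, 89/10, 16, 39, 55, 56.88, 60, 77.08]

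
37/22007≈0.00168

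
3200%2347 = 853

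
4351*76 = 330676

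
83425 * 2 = 166850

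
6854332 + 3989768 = 10844100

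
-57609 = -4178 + -53431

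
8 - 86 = -78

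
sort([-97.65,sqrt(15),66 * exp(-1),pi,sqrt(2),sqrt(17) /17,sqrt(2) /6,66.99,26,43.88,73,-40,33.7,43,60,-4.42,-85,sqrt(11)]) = [-97.65,-85,-40,-4.42,sqrt(2) /6,sqrt(17) /17,sqrt(2),pi,sqrt(11),sqrt(15),66 * exp(-1),26,33.7,43,43.88,60,66.99,73]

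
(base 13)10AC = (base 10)2339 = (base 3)10012122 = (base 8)4443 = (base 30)2HT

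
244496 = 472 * 518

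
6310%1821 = 847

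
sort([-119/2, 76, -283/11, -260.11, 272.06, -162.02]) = [-260.11, -162.02, -119/2, -283/11, 76, 272.06]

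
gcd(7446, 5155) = 1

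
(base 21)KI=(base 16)1B6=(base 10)438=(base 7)1164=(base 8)666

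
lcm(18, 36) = 36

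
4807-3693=1114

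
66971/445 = 150 + 221/445 ≈ 150.50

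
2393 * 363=868659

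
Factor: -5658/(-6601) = 2^1*3^1*7^(-1) = 6/7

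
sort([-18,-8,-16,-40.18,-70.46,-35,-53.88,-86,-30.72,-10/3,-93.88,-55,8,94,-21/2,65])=[-93.88,-86,-70.46,-55,-53.88,-40.18,-35,-30.72,-18,-16,-21/2,-8,-10/3,8,65,94]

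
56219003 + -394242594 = -338023591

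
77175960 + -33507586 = 43668374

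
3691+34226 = 37917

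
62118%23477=15164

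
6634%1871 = 1021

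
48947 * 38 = 1859986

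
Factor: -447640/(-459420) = 2^1 * 3^(-1) * 13^(-1) * 19^1 = 38/39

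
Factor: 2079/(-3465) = -1 * 3^1 * 5^(-1) = -3/5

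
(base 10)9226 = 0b10010000001010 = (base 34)7xc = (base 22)j18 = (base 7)35620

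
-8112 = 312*(-26)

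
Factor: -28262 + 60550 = 2^5 * 1009^1 = 32288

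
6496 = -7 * (-928)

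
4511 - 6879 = -2368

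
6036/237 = 2012/79 ≈ 25.47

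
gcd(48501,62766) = 2853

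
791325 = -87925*(-9)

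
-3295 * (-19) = 62605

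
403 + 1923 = 2326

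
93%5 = 3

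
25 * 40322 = 1008050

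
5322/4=2661/2=1330.50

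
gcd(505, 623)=1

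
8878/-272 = -4439/136 ≈ -32.64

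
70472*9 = 634248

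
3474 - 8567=-5093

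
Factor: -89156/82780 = -1 * 5^ (-1) * 31^1 * 719^1 * 4139^ (-1) = -22289/20695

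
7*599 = 4193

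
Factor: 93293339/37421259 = 3^(-1)*47^(-1)*61^1*97^1*15767^1*265399^(-1)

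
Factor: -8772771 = -1*3^1*7^1*417751^1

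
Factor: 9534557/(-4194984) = -1*2^(-3)*3^(-1)*103^(-1)*109^1*1697^(-1)*87473^1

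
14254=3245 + 11009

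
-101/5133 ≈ -0.0197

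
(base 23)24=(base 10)50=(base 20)2a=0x32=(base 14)38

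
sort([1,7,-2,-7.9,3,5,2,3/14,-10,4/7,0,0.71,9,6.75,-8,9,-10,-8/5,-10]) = [-10,-10,-10,-8,-7.9,-2,-8/5,0,3/14,4/7,0.71,1,2,3,5,6.75,7,9,9]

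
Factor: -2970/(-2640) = 2^(-3) * 3^2 = 9/8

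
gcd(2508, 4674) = 114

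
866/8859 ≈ 0.0978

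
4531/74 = 61+17/74 ≈ 61.23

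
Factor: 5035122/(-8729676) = -1*2^(-1)*3^2*31081^1*242491^(-1) = -279729/484982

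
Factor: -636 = -1*2^2*3^1*53^1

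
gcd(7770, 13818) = 42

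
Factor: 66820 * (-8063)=-1 * 2^2 * 5^1 * 11^1 * 13^1 * 257^1 * 733^1=-538769660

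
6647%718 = 185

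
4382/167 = 26 + 40/167 ≈ 26.24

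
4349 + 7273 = 11622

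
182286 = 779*234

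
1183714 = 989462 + 194252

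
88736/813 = 109 + 119/813 ≈ 109.15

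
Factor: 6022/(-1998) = -1 * 3^(-3) * 37^(-1) * 3011^1 = -3011/999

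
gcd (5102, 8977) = 1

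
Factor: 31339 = 7^1 * 11^2 * 37^1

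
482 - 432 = 50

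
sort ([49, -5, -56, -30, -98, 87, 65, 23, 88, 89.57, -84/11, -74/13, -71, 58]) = [-98, -71, -56, -30, -84/11, -74/13, -5, 23, 49, 58, 65, 87, 88, 89.57]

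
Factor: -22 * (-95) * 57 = 2^1 * 3^1 * 5^1 * 11^1 * 19^2 = 119130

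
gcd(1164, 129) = 3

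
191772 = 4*47943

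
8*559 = 4472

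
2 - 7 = -5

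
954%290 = 84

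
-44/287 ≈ -0.153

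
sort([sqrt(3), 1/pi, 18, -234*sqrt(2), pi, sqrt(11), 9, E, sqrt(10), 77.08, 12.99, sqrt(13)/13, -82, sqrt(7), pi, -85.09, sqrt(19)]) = [-234*sqrt(2), -85.09, -82, sqrt(13)/13, 1/pi, sqrt(3), sqrt(7), E, pi, pi, sqrt(10), sqrt(11), sqrt(19), 9, 12.99, 18, 77.08]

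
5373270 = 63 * 85290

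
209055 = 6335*33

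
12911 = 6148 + 6763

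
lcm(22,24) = 264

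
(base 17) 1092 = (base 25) 82i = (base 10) 5068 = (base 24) 8j4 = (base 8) 11714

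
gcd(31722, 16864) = 34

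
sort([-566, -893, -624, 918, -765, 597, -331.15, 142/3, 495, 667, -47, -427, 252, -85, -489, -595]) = [-893, -765, -624, -595, -566, -489, -427, -331.15, -85, -47, 142/3, 252, 495, 597, 667, 918]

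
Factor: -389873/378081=-1 * 3^(-3) * 19^(-1) * 23^2=-529/513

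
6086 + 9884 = 15970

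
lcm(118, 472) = 472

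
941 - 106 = 835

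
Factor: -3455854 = -1*2^1*71^1*24337^1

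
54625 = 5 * 10925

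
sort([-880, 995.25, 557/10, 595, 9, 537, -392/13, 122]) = [-880, -392/13, 9, 557/10, 122, 537, 595, 995.25]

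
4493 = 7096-2603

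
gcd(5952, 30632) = 8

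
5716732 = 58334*98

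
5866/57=102 + 52/57 ≈ 102.91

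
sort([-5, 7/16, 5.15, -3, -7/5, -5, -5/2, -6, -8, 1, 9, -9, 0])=[-9, -8, -6, -5, -5, -3, -5/2, -7/5, 0, 7/16, 1, 5.15, 9]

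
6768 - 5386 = 1382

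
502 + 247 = 749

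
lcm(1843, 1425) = 138225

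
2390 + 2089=4479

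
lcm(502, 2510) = 2510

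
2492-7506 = -5014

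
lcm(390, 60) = 780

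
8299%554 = 543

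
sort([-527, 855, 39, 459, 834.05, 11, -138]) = [-527, -138, 11, 39, 459, 834.05, 855]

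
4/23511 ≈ 0.000170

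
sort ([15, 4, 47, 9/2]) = [4, 9/2, 15, 47]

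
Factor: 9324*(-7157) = -1*2^2*3^2*7^1*17^1*37^1*421^1 = -66731868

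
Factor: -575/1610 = -1*2^(-1)*5^1*7^(-1) = -5/14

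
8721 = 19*459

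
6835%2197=244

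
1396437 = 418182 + 978255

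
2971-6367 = -3396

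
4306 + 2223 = 6529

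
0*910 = 0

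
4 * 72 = 288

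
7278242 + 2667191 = 9945433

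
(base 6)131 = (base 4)313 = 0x37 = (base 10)55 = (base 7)106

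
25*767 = 19175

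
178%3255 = 178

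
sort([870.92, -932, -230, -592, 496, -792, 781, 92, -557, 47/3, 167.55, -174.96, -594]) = [-932, -792, -594, -592, -557, -230, -174.96, 47/3, 92, 167.55, 496, 781, 870.92]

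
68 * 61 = 4148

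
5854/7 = 836 + 2/7 ≈ 836.29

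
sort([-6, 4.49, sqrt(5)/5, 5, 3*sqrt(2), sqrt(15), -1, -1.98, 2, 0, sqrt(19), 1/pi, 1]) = [-6, -1.98, -1, 0, 1/pi, sqrt(5)/5, 1, 2, sqrt(15), 3*sqrt(2), sqrt(19), 4.49, 5]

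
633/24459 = 211/8153 ≈ 0.0259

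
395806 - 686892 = -291086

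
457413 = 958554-501141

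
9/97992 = 1/10888 ≈ 0.0000918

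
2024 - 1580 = 444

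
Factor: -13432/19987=-1 * 2^3 * 11^(-1) * 73^1 * 79^(-1)=-584/869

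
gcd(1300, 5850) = 650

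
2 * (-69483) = -138966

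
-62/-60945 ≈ 0.00102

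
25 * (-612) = -15300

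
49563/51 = 971 + 14/17 ≈ 971.82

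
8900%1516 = 1320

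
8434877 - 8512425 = -77548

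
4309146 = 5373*802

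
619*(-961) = -594859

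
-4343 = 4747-9090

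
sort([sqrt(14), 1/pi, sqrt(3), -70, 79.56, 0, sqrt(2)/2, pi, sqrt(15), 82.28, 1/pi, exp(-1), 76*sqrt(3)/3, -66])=[-70, -66, 0, 1/pi, 1/pi, exp(-1), sqrt(2)/2, sqrt(3), pi, sqrt(14), sqrt(15), 76*sqrt(3)/3, 79.56, 82.28]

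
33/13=2 + 7/13 ≈ 2.54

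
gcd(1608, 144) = 24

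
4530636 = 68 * 66627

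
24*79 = 1896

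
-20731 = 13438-34169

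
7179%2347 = 138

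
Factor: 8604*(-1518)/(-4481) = 2^3*3^3*11^1*23^1*239^1*4481^(-1) = 13060872/4481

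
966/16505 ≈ 0.0585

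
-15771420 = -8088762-7682658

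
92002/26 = 46001/13 ≈ 3538.54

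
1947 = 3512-1565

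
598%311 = 287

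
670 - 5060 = -4390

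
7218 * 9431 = 68072958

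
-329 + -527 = -856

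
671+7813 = 8484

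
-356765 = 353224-709989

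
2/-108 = -1/54 ≈ -0.0185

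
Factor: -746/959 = -1*2^1*7^(-1)*137^(-1)*373^1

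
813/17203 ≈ 0.0473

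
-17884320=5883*(-3040)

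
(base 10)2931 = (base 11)2225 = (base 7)11355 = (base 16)b73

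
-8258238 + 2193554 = -6064684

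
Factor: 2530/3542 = 5^1*7^(-1) = 5/7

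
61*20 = 1220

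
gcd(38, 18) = 2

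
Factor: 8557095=3^1 * 5^1 * 179^1 * 3187^1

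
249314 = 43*5798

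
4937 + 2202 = 7139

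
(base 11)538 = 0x286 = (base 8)1206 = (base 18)1hg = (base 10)646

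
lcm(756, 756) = 756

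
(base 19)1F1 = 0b1010000111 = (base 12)45B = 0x287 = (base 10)647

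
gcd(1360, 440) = 40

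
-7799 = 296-8095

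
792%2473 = 792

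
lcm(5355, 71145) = 498015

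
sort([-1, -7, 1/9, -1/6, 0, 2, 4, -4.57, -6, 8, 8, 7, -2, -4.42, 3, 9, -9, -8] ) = [-9, -8, -7, -6, -4.57, -4.42, -2, -1, -1/6, 0, 1/9, 2, 3, 4, 7, 8, 8, 9] 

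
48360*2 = 96720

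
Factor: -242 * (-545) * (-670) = -1 * 2^2 * 5^2 * 11^2 * 67^1 * 109^1 = -88366300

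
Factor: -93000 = -1*2^3*3^1*5^3*31^1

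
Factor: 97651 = 97651^1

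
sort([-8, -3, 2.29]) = [-8, -3, 2.29]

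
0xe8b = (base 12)21a3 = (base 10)3723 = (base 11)2885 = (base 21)896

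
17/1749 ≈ 0.00972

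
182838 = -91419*(-2)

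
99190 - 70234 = 28956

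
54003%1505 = 1328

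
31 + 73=104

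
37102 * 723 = 26824746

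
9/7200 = 1/800 = 0.00125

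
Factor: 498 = 2^1 * 3^1 * 83^1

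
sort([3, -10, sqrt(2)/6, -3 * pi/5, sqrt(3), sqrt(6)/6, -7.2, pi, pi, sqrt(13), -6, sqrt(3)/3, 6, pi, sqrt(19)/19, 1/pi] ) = [-10, -7.2, -6, -3 * pi/5, sqrt(19)/19, sqrt(2)/6, 1/pi, sqrt(6)/6, sqrt(3)/3, sqrt(3), 3, pi, pi, pi, sqrt(13), 6] 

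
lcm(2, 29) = 58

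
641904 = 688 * 933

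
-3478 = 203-3681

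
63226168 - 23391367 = 39834801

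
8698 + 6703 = 15401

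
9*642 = 5778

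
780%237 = 69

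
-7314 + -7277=-14591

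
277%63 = 25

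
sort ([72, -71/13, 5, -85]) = [-85, -71/13, 5, 72]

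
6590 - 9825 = -3235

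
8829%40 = 29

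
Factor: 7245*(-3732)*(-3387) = 2^2*3^4*5^1*7^1*23^1*311^1*1129^1 = 91578857580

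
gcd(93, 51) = 3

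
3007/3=1002 + 1/3 ≈ 1002.33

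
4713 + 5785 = 10498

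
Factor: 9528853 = 167^1 * 57059^1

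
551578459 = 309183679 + 242394780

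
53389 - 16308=37081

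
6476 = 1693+4783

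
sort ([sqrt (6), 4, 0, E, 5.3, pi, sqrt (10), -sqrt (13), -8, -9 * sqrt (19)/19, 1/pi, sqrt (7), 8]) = [-8, -sqrt (13), -9 * sqrt (19)/19, 0, 1/pi, sqrt (6), sqrt (7), E, pi, sqrt (10), 4, 5.3, 8]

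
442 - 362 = 80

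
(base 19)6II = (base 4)213132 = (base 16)9DE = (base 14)CC6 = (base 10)2526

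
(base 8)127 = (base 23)3i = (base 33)2l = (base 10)87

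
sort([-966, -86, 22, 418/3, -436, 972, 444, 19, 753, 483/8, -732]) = [-966, -732, -436, -86, 19, 22, 483/8, 418/3, 444, 753, 972]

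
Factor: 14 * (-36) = -1 * 2^3 * 3^2 * 7^1 = -504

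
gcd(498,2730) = 6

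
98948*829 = 82027892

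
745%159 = 109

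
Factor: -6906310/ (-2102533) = 2^1*5^1*19^1*163^1*223^1*2102533^ (-1)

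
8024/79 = 101+45/79 ≈ 101.57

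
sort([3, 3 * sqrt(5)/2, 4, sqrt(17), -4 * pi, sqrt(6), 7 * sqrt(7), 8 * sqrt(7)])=[-4 * pi, sqrt(6), 3, 3 * sqrt(5)/2, 4, sqrt(17), 7 * sqrt(7), 8 * sqrt(7)]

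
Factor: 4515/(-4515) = -1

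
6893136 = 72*95738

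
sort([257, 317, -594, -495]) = [-594, -495, 257, 317]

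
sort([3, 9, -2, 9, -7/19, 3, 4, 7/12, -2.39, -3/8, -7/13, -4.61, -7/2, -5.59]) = [-5.59, -4.61, -7/2, -2.39, -2, -7/13, -3/8, -7/19, 7/12, 3, 3, 4, 9, 9]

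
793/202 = 3+187/202 ≈ 3.93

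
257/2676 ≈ 0.0960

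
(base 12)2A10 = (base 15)16C3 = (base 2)1001100101100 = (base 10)4908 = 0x132C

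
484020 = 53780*9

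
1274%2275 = 1274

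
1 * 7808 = 7808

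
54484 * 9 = 490356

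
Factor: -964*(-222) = 2^3*3^1*37^1*241^1 = 214008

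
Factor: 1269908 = 2^2*73^1*4349^1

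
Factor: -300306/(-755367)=2^1*50051^1*251789^(-1)=100102/251789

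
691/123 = 5 + 76/123 ≈ 5.62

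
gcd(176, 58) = 2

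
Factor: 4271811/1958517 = 3^(-1)*11^(-1)*17^1*73^(-1)*271^(-1)*83761^1 = 1423937/652839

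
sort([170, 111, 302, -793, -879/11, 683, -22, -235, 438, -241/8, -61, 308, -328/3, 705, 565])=[-793, -235, -328/3, -879/11, -61, -241/8, -22, 111, 170, 302, 308, 438, 565, 683, 705]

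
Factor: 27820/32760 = 2^(-1)*3^(-2)*7^(-1)*107^1 = 107/126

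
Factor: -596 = -1 * 2^2 * 149^1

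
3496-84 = 3412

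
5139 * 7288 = 37453032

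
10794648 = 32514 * 332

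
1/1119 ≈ 0.000894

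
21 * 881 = 18501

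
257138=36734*7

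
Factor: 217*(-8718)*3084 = -1*2^3*3^2*7^1*31^1*257^1*1453^1 = -5834329704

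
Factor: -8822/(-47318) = 11^1 * 59^(-1) = 11/59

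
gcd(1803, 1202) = 601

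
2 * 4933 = 9866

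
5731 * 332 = 1902692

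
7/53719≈0.000130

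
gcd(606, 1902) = 6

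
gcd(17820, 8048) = 4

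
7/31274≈0.000224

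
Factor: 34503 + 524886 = 3^1*199^1*937^1 = 559389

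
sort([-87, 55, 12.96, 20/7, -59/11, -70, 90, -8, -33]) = [-87, -70, -33, -8, -59/11, 20/7, 12.96, 55, 90]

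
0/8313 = 0 = 0.00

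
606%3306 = 606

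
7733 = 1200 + 6533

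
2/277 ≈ 0.00722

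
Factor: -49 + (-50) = -1 * 3^2 * 11^1 = -99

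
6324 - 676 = 5648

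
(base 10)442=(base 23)j5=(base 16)1ba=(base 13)280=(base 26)h0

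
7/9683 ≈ 0.000723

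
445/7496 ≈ 0.0594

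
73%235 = 73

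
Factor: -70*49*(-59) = 2^1*5^1*7^3*59^1 = 202370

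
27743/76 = 365+3/76 ≈ 365.04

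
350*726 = 254100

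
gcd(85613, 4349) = 1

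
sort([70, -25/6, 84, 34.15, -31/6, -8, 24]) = [-8, -31/6, -25/6, 24, 34.15, 70, 84]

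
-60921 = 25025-85946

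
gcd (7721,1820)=7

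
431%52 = 15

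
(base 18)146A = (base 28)96M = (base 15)2231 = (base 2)1110001001110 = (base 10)7246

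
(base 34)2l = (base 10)89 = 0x59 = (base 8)131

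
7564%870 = 604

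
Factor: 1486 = 2^1 * 743^1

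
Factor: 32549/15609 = 3^(-1) * 43^(-1) * 269^1 = 269/129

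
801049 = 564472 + 236577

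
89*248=22072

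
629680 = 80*7871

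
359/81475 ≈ 0.00441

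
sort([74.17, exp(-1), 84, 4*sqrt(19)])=[exp(-1), 4*sqrt(19), 74.17, 84]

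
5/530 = 1/106 ≈ 0.00943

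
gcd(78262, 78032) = 2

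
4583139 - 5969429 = -1386290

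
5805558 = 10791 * 538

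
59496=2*29748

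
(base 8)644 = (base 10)420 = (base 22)j2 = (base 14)220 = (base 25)gk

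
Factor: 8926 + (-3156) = 2^1*5^1*577^1 = 5770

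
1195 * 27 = 32265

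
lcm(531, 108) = 6372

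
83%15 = 8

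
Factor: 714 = 2^1*3^1*7^1*17^1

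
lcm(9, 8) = 72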